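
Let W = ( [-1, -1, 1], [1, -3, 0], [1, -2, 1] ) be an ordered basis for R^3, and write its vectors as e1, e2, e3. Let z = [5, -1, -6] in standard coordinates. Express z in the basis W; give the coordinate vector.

[-4, 3, -2]

We seek scalars with c_1 e1 + ... + c_3 e3 = z; equivalently solve M c = z where the columns of M are e1, ..., e3.
Solving this 3x3 system gives c = (-4, 3, -2).
Check: -4e1 + 3e2 - 2e3 = [5, -1, -6].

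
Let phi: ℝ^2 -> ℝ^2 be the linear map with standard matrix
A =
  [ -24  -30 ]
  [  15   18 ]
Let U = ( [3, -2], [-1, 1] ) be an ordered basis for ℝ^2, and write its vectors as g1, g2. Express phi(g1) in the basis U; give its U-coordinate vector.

[-3, 3]

Column 1 of [phi]_U is the U-coordinate vector of phi(g1).
In standard coordinates phi(g1) = A g1 = [-12, 9].
Converting to U: [-12, 9] = -3g1 + 3g2, so the coordinate vector is [-3, 3].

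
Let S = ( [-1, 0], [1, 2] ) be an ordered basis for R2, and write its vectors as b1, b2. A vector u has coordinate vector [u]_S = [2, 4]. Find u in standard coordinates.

[2, 8]

u = M [u]_S, where M has columns b1, b2.
Carrying out the matrix-vector product, u = [2, 8].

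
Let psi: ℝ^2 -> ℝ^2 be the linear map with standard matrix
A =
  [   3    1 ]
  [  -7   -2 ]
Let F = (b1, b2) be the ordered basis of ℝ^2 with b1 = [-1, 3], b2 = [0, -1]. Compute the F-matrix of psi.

[[0, 1], [-1, 1]]

Let P have columns b1, b2. Then [psi]_F = P^(-1) A P.
Here det P = 1, so P^(-1) is integer; computing A P first and then P^(-1)(A P) gives [[0, 1], [-1, 1]].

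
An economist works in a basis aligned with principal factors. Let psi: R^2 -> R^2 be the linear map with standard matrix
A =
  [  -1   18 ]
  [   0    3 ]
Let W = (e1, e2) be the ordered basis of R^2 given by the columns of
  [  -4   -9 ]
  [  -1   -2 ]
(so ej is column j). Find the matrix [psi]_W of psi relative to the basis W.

[[-1, 0], [2, 3]]

With P the matrix whose columns are e1, e2, [psi]_W = P^(-1) A P.
Column by column: psi(e1) = A e1 = <-14, -3>; its W-coordinates <-1, 2> give column 1.
Continuing for each basis vector yields [psi]_W = [[-1, 0], [2, 3]].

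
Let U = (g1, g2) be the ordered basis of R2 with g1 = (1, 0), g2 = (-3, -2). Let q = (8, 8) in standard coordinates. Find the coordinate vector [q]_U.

[q]_U is the unique c with M c = q, where M has columns g1, g2.
System: c_1 - 3c_2 = 8, 0c_1 - 2c_2 = 8; solving gives c_1 = -4, c_2 = -4.
Check: -4g1 - 4g2 = (8, 8).

(-4, -4)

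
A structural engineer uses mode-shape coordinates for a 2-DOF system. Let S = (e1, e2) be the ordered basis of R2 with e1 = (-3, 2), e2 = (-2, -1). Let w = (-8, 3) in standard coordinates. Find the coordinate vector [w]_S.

(2, 1)

[w]_S is the unique c with M c = w, where M has columns e1, e2.
System: -3c_1 - 2c_2 = -8, 2c_1 - c_2 = 3; solving gives c_1 = 2, c_2 = 1.
Check: 2e1 + e2 = (-8, 3).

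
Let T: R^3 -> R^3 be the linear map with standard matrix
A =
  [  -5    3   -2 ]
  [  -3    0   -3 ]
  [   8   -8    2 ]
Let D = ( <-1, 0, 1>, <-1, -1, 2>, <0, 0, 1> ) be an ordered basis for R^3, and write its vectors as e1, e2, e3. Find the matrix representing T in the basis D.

[[-3, -1, -1], [0, 3, 3], [-3, -1, -3]]

Let P have columns e1, ..., e3. Then [T]_D = P^(-1) A P.
Here det P = 1, so P^(-1) is integer; computing A P first and then P^(-1)(A P) gives [[-3, -1, -1], [0, 3, 3], [-3, -1, -3]].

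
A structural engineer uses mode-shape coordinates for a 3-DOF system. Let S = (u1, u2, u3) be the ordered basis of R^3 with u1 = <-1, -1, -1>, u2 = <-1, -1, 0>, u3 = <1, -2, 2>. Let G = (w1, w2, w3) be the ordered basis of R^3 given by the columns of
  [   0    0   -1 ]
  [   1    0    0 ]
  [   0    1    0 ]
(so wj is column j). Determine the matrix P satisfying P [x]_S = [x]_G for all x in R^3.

Take x = uj: its S-coordinates are the j-th standard unit vector, so P e_j — column j of P — equals [uj]_G.
u1 = -w1 - w2 + w3, giving column 1 = <-1, -1, 1>; repeating for each j gives P = [[-1, -1, -2], [-1, 0, 2], [1, 1, -1]].

[[-1, -1, -2], [-1, 0, 2], [1, 1, -1]]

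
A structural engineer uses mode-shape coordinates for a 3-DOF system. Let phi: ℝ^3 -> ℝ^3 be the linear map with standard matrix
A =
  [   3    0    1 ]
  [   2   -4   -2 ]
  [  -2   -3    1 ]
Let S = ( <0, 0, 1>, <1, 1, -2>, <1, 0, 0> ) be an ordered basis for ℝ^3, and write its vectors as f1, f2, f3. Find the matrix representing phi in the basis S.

[[-3, -3, 2], [-2, 2, 2], [3, -1, 1]]

Let P have columns f1, ..., f3. Then [phi]_S = P^(-1) A P.
Here det P = -1, so P^(-1) is integer; computing A P first and then P^(-1)(A P) gives [[-3, -3, 2], [-2, 2, 2], [3, -1, 1]].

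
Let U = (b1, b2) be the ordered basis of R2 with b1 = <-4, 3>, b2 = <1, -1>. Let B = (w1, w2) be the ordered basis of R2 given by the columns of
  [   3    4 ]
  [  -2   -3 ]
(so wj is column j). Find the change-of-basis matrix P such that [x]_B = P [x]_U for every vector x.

Take x = bj: its U-coordinates are the j-th standard unit vector, so P e_j — column j of P — equals [bj]_B.
b1 = 0·w1 - w2, giving column 1 = <0, -1>; repeating for each j gives P = [[0, -1], [-1, 1]].

[[0, -1], [-1, 1]]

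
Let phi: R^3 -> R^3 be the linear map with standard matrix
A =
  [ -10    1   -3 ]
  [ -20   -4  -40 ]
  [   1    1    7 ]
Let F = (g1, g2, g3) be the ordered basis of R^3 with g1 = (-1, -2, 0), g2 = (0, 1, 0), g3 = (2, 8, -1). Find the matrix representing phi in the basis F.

With P the matrix whose columns are g1, ..., g3, [phi]_F = P^(-1) A P.
Column by column: phi(g1) = A g1 = (8, 28, -3); its F-coordinates (-2, 0, 3) give column 1.
Continuing for each basis vector yields [phi]_F = [[-2, -3, 3], [0, -2, -2], [3, -1, -3]].

[[-2, -3, 3], [0, -2, -2], [3, -1, -3]]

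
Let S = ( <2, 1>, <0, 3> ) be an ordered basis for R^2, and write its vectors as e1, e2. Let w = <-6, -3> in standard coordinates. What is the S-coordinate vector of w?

<-3, 0>

[w]_S is the unique c with M c = w, where M has columns e1, e2.
System: 2c_1 + 0c_2 = -6, c_1 + 3c_2 = -3; solving gives c_1 = -3, c_2 = 0.
Check: -3e1 + 0·e2 = <-6, -3>.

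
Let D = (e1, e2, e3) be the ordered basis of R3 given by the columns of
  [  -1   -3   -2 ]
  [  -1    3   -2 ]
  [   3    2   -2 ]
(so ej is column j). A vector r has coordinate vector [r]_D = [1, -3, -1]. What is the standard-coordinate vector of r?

r = M [r]_D, where M has columns e1, ..., e3.
Carrying out the matrix-vector product, r = [10, -8, -1].

[10, -8, -1]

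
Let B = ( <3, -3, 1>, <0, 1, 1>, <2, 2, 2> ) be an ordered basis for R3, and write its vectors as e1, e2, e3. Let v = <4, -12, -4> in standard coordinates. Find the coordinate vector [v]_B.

Write v = c_1 e1 + ... + c_3 e3 and solve for the c_i.
Gaussian elimination on [M | v] yields c = (2, -4, -1).
Check: 2e1 - 4e2 - e3 = <4, -12, -4>.

<2, -4, -1>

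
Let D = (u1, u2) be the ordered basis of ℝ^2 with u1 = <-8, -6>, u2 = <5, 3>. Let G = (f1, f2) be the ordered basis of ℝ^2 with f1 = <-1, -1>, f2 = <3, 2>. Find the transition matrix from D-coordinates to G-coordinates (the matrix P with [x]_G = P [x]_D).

Column j of P is [uj]_G, since P maps D-coordinates to G-coordinates.
Expressing u1 in G: u1 = 2f1 - 2f2, so column 1 of P is <2, -2>.
Doing the same for each uj gives P = [[2, 1], [-2, 2]].

[[2, 1], [-2, 2]]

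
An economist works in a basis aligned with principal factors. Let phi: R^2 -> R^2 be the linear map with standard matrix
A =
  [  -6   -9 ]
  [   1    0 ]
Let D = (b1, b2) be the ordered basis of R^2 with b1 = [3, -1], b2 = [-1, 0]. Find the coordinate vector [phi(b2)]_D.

[1, -3]

Compute phi(b2) = A b2 = [6, -1] in standard coordinates.
Then write this in D-coordinates: solve for y in y_1 b1 + y_2 b2 = [6, -1].
This gives y = [1, -3], which is column 2 of [phi]_D.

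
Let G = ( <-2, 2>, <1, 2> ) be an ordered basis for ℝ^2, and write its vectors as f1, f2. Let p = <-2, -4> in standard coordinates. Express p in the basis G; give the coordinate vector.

[p]_G is the unique c with M c = p, where M has columns f1, f2.
System: -2c_1 + c_2 = -2, 2c_1 + 2c_2 = -4; solving gives c_1 = 0, c_2 = -2.
Check: 0·f1 - 2f2 = <-2, -4>.

<0, -2>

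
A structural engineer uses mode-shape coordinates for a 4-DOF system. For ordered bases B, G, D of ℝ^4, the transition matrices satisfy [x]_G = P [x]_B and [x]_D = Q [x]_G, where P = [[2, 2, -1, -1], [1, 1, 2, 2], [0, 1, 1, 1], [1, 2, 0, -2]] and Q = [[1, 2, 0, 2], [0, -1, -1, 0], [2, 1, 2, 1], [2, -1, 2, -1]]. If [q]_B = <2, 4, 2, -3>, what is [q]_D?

Composing the changes, [q]_D = Q P [q]_B.
Q P = [[6, 8, 3, -1], [-1, -2, -3, -3], [6, 9, 2, 0], [2, 3, -2, 0]]; applying this to <2, 4, 2, -3> gives <53, -7, 52, 12>.

<53, -7, 52, 12>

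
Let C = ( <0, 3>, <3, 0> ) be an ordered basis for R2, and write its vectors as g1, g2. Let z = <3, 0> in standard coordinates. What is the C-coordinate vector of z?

<0, 1>

Write z = c_1 g1 + c_2 g2 and solve for the c_i.
System: 0c_1 + 3c_2 = 3, 3c_1 + 0c_2 = 0; solving gives c_1 = 0, c_2 = 1.
Check: 0·g1 + g2 = <3, 0>.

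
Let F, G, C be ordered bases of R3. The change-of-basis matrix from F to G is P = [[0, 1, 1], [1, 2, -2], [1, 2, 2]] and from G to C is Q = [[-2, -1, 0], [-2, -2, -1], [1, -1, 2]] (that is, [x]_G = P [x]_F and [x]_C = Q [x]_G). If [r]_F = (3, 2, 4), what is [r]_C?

(-11, -25, 37)

Apply P to get G-coordinates (6, -1, 15), then Q to get C-coordinates.
The result is [r]_C = (-11, -25, 37).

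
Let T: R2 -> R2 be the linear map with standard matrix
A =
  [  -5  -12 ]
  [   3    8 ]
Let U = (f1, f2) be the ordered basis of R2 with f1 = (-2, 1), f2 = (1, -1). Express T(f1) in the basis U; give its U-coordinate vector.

Column 1 of [T]_U is the U-coordinate vector of T(f1).
In standard coordinates T(f1) = A f1 = (-2, 2).
Converting to U: (-2, 2) = 0·f1 - 2f2, so the coordinate vector is (0, -2).

(0, -2)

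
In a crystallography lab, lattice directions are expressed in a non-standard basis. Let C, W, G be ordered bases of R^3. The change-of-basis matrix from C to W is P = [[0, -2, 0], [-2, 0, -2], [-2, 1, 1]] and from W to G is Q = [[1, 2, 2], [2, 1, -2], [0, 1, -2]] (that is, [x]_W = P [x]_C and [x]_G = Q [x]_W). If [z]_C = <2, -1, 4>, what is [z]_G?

First [z]_W = P [z]_C = <2, -12, -1>.
Then [z]_G = Q [z]_W = <-24, -6, -10>.

<-24, -6, -10>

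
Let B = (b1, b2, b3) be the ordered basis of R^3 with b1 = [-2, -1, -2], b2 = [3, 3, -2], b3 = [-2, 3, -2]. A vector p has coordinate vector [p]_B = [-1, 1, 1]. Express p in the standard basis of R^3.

[3, 7, -2]

p = M [p]_B, where M has columns b1, ..., b3.
Carrying out the matrix-vector product, p = [3, 7, -2].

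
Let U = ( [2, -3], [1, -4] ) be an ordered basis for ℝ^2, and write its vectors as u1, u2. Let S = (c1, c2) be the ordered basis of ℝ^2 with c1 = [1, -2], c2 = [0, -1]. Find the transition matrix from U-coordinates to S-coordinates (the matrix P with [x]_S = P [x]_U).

Take x = uj: its U-coordinates are the j-th standard unit vector, so P e_j — column j of P — equals [uj]_S.
u1 = 2c1 - c2, giving column 1 = [2, -1]; repeating for each j gives P = [[2, 1], [-1, 2]].

[[2, 1], [-1, 2]]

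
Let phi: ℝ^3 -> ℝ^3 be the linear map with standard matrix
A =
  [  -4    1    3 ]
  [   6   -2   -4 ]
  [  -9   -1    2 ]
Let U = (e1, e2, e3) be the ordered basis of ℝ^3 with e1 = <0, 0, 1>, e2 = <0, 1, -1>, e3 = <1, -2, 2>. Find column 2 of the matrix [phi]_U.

Column 2 of [phi]_U is the U-coordinate vector of phi(e2).
In standard coordinates phi(e2) = A e2 = <-2, 2, -3>.
Converting to U: <-2, 2, -3> = -e1 - 2e2 - 2e3, so the coordinate vector is <-1, -2, -2>.

<-1, -2, -2>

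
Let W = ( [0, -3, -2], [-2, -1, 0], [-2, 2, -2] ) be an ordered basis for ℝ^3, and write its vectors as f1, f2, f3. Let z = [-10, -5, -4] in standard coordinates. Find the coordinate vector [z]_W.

Write z = c_1 f1 + ... + c_3 f3 and solve for the c_i.
Gaussian elimination on [M | z] yields c = (1, 4, 1).
Check: f1 + 4f2 + f3 = [-10, -5, -4].

[1, 4, 1]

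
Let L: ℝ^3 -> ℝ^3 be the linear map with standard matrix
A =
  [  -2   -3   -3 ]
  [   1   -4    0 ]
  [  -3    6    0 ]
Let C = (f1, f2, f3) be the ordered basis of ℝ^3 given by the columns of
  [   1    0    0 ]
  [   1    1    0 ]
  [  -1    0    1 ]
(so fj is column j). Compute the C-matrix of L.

[[-2, -3, -3], [-1, -1, 3], [1, 3, -3]]

With P the matrix whose columns are f1, ..., f3, [L]_C = P^(-1) A P.
Column by column: L(f1) = A f1 = (-2, -3, 3); its C-coordinates (-2, -1, 1) give column 1.
Continuing for each basis vector yields [L]_C = [[-2, -3, -3], [-1, -1, 3], [1, 3, -3]].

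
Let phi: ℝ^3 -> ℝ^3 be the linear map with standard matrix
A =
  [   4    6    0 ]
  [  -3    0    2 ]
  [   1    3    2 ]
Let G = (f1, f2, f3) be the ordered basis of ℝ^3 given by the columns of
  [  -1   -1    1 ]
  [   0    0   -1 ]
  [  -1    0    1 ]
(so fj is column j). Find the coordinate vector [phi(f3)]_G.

(1, 2, 1)

Compute phi(f3) = A f3 = (-2, -1, 0) in standard coordinates.
Then write this in G-coordinates: solve for y in y_1 f1 + ... + y_3 f3 = (-2, -1, 0).
This gives y = (1, 2, 1), which is column 3 of [phi]_G.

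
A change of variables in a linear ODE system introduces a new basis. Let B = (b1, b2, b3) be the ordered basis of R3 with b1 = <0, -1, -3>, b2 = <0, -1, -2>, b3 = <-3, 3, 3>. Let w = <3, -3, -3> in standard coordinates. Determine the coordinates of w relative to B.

[w]_B is the unique c with M c = w, where M has columns b1, ..., b3.
Solving this 3x3 system gives c = (0, 0, -1).
Check: 0·b1 + 0·b2 - b3 = <3, -3, -3>.

<0, 0, -1>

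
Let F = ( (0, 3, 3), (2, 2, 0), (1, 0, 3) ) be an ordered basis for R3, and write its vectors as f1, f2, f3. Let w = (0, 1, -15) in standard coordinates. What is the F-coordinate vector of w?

(-1, 2, -4)

Write w = c_1 f1 + ... + c_3 f3 and solve for the c_i.
Gaussian elimination on [M | w] yields c = (-1, 2, -4).
Check: -f1 + 2f2 - 4f3 = (0, 1, -15).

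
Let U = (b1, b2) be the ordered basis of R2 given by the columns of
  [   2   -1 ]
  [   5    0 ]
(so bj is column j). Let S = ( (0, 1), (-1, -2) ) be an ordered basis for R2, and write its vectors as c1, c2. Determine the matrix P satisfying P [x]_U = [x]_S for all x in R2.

[[1, 2], [-2, 1]]

Take x = bj: its U-coordinates are the j-th standard unit vector, so P e_j — column j of P — equals [bj]_S.
b1 = c1 - 2c2, giving column 1 = (1, -2); repeating for each j gives P = [[1, 2], [-2, 1]].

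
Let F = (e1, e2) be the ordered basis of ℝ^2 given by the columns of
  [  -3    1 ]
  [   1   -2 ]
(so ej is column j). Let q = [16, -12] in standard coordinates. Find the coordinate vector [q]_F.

[-4, 4]

Write q = c_1 e1 + c_2 e2 and solve for the c_i.
System: -3c_1 + c_2 = 16, c_1 - 2c_2 = -12; solving gives c_1 = -4, c_2 = 4.
Check: -4e1 + 4e2 = [16, -12].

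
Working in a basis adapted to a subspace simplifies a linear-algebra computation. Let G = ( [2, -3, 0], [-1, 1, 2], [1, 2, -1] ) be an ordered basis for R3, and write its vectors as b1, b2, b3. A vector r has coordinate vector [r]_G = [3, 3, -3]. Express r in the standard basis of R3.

By definition r = 3b1 + 3b2 - 3b3.
Summing componentwise gives [0, -12, 9].

[0, -12, 9]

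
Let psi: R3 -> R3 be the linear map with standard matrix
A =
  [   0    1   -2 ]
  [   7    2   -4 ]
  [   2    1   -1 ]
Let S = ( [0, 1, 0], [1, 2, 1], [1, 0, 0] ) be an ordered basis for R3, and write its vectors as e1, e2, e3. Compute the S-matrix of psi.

[[0, 1, 3], [1, 3, 2], [0, -3, -2]]

The j-th column of [psi]_S is [psi(ej)]_S.
psi(e1) = A e1 = [1, 2, 1] = 0·e1 + e2 + 0·e3, so column 1 is [0, 1, 0].
Repeating for e2, e3 and assembling the columns gives [[0, 1, 3], [1, 3, 2], [0, -3, -2]].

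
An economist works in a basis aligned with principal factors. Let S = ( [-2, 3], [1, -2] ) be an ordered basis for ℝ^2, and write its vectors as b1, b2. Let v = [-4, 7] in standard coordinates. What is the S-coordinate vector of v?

[1, -2]

We seek scalars with c_1 b1 + c_2 b2 = v; equivalently solve M c = v where the columns of M are b1, b2.
System: -2c_1 + c_2 = -4, 3c_1 - 2c_2 = 7; solving gives c_1 = 1, c_2 = -2.
Check: b1 - 2b2 = [-4, 7].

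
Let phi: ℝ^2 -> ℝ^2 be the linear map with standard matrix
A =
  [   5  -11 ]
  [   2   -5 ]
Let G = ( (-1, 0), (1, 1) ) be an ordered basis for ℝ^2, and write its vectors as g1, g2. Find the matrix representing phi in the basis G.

The j-th column of [phi]_G is [phi(gj)]_G.
phi(g1) = A g1 = (-5, -2) = 3g1 - 2g2, so column 1 is (3, -2).
Repeating for g2 and assembling the columns gives [[3, 3], [-2, -3]].

[[3, 3], [-2, -3]]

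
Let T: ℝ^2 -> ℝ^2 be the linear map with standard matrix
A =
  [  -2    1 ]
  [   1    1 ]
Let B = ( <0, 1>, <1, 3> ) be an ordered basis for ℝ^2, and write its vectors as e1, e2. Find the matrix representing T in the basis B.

[[-2, 1], [1, 1]]

The j-th column of [T]_B is [T(ej)]_B.
T(e1) = A e1 = <1, 1> = -2e1 + e2, so column 1 is <-2, 1>.
Repeating for e2 and assembling the columns gives [[-2, 1], [1, 1]].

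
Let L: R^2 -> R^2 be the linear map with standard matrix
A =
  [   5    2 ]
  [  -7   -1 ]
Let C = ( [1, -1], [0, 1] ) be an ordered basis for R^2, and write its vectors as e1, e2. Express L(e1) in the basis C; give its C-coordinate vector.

[3, -3]

Column 1 of [L]_C is the C-coordinate vector of L(e1).
In standard coordinates L(e1) = A e1 = [3, -6].
Converting to C: [3, -6] = 3e1 - 3e2, so the coordinate vector is [3, -3].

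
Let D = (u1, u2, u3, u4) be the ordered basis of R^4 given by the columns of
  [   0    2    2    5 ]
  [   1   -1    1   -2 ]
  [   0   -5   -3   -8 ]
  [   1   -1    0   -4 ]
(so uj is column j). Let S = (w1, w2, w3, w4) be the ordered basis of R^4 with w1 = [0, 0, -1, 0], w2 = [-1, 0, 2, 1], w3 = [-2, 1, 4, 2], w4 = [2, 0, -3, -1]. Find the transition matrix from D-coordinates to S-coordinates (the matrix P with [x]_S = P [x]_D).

Take x = uj: its D-coordinates are the j-th standard unit vector, so P e_j — column j of P — equals [uj]_S.
u1 = w1 + 0·w2 + w3 + w4, giving column 1 = [1, 0, 1, 1]; repeating for each j gives P = [[1, 2, 1, -1], [0, 2, 0, 1], [1, -1, 1, -2], [1, 1, 2, 1]].

[[1, 2, 1, -1], [0, 2, 0, 1], [1, -1, 1, -2], [1, 1, 2, 1]]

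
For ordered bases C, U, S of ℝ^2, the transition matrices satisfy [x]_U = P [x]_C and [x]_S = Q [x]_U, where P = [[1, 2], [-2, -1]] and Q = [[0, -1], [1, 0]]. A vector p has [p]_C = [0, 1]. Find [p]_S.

Composing the changes, [p]_S = Q P [p]_C.
Q P = [[2, 1], [1, 2]]; applying this to [0, 1] gives [1, 2].

[1, 2]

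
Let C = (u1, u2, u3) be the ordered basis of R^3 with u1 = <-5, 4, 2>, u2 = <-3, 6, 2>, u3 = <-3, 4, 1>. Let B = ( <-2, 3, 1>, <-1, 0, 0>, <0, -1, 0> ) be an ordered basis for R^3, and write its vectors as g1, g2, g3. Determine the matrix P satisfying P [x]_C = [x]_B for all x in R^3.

Let M have columns uj and N have columns gj. Then for every x, N [x]_B = x = M [x]_C, so P = N^(-1) M.
Since det N = 1, N^(-1) has integer entries; multiplying gives P = [[2, 2, 1], [1, -1, 1], [2, 0, -1]].

[[2, 2, 1], [1, -1, 1], [2, 0, -1]]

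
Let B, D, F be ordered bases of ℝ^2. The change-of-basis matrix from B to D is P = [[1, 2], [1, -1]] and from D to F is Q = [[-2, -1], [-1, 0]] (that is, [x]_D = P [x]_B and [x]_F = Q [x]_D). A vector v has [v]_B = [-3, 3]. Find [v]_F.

[0, -3]

Apply P to get D-coordinates [3, -6], then Q to get F-coordinates.
The result is [v]_F = [0, -3].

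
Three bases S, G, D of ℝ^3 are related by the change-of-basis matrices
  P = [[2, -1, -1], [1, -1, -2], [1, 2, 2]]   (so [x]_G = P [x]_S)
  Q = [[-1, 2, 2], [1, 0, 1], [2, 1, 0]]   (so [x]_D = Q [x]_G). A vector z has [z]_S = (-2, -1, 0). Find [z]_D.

(-7, -7, -7)

First [z]_G = P [z]_S = (-3, -1, -4).
Then [z]_D = Q [z]_G = (-7, -7, -7).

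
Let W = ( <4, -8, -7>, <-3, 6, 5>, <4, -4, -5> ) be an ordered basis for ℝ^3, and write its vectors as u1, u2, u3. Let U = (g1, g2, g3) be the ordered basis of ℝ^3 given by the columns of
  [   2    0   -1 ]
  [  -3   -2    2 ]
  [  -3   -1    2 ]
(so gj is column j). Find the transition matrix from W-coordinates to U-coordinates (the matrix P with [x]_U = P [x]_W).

[[2, -2, 2], [1, -1, -1], [0, -1, 0]]

Take x = uj: its W-coordinates are the j-th standard unit vector, so P e_j — column j of P — equals [uj]_U.
u1 = 2g1 + g2 + 0·g3, giving column 1 = <2, 1, 0>; repeating for each j gives P = [[2, -2, 2], [1, -1, -1], [0, -1, 0]].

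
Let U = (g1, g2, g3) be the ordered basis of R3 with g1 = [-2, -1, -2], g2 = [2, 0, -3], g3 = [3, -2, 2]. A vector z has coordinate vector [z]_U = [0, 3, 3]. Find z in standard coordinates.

[15, -6, -3]

The coordinates say z = 0·g1 + 3g2 + 3g3; adding the scaled basis vectors gives [15, -6, -3].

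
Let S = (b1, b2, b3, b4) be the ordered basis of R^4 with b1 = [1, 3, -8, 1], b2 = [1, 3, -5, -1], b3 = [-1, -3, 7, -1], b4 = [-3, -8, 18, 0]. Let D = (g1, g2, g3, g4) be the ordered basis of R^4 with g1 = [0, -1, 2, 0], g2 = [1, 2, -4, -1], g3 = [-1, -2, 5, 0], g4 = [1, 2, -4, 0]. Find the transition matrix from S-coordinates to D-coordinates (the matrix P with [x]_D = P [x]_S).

Column j of P is [bj]_D, since P maps S-coordinates to D-coordinates.
Expressing b1 in D: b1 = -g1 - g2 - 2g3 + 0·g4, so column 1 of P is [-1, -1, -2, 0].
Doing the same for each bj gives P = [[-1, -1, 1, 2], [-1, 1, 1, 0], [-2, 1, 1, 2], [0, 1, -1, -1]].

[[-1, -1, 1, 2], [-1, 1, 1, 0], [-2, 1, 1, 2], [0, 1, -1, -1]]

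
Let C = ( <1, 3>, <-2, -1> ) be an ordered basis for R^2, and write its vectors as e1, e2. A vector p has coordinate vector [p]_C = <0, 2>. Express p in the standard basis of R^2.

<-4, -2>

The coordinates say p = 0·e1 + 2e2; adding the scaled basis vectors gives <-4, -2>.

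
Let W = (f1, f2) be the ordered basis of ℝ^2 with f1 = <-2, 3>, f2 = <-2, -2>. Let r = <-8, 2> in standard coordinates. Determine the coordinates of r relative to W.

We seek scalars with c_1 f1 + c_2 f2 = r; equivalently solve M c = r where the columns of M are f1, f2.
System: -2c_1 - 2c_2 = -8, 3c_1 - 2c_2 = 2; solving gives c_1 = 2, c_2 = 2.
Check: 2f1 + 2f2 = <-8, 2>.

<2, 2>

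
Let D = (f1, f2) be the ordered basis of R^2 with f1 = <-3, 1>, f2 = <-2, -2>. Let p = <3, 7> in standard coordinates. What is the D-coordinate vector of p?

<1, -3>

Write p = c_1 f1 + c_2 f2 and solve for the c_i.
System: -3c_1 - 2c_2 = 3, c_1 - 2c_2 = 7; solving gives c_1 = 1, c_2 = -3.
Check: f1 - 3f2 = <3, 7>.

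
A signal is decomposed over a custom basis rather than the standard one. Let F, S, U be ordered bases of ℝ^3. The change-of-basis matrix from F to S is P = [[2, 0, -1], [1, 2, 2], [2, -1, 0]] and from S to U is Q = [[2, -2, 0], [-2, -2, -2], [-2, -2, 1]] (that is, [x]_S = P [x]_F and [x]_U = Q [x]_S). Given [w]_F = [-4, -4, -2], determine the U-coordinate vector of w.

[20, 52, 40]

First [w]_S = P [w]_F = [-6, -16, -4].
Then [w]_U = Q [w]_S = [20, 52, 40].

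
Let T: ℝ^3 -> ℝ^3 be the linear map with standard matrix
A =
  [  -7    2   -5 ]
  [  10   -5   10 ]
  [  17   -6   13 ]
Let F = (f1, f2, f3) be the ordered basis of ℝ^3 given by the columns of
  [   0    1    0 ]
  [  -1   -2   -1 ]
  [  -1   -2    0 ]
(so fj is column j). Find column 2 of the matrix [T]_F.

<-1, -1, 3>

Compute T(f2) = A f2 = <-1, 0, 3> in standard coordinates.
Then write this in F-coordinates: solve for y in y_1 f1 + ... + y_3 f3 = <-1, 0, 3>.
This gives y = <-1, -1, 3>, which is column 2 of [T]_F.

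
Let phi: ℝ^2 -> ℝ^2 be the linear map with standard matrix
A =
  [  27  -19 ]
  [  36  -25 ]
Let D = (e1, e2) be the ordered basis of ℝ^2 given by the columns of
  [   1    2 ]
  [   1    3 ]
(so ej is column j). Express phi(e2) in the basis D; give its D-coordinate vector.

<-3, 0>

Compute phi(e2) = A e2 = <-3, -3> in standard coordinates.
Then write this in D-coordinates: solve for y in y_1 e1 + y_2 e2 = <-3, -3>.
This gives y = <-3, 0>, which is column 2 of [phi]_D.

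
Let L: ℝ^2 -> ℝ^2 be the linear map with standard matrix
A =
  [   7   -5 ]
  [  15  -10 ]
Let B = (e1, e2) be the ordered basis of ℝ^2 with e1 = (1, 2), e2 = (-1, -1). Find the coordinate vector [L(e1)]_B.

Column 1 of [L]_B is the B-coordinate vector of L(e1).
In standard coordinates L(e1) = A e1 = (-3, -5).
Converting to B: (-3, -5) = -2e1 + e2, so the coordinate vector is (-2, 1).

(-2, 1)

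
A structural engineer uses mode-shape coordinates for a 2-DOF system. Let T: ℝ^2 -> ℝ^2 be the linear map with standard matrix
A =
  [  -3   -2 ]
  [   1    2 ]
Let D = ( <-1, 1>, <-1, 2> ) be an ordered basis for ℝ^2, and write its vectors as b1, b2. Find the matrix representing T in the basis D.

[[-3, -1], [2, 2]]

The j-th column of [T]_D is [T(bj)]_D.
T(b1) = A b1 = <1, 1> = -3b1 + 2b2, so column 1 is <-3, 2>.
Repeating for b2 and assembling the columns gives [[-3, -1], [2, 2]].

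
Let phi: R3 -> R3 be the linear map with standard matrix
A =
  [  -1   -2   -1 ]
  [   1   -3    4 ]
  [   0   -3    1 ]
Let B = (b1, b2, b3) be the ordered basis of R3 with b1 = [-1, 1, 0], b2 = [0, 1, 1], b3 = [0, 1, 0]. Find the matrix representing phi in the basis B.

Let P have columns b1, ..., b3. Then [phi]_B = P^(-1) A P.
Here det P = 1, so P^(-1) is integer; computing A P first and then P^(-1)(A P) gives [[1, 3, 2], [-3, -2, -3], [-2, 0, -2]].

[[1, 3, 2], [-3, -2, -3], [-2, 0, -2]]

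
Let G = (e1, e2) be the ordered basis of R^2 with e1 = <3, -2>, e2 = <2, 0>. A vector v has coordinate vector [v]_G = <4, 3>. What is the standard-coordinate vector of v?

By definition v = 4e1 + 3e2.
Summing componentwise gives <18, -8>.

<18, -8>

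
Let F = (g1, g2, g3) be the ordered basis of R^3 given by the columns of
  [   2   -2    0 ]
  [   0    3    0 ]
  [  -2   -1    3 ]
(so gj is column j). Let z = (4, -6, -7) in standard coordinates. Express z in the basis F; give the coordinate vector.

We seek scalars with c_1 g1 + ... + c_3 g3 = z; equivalently solve M c = z where the columns of M are g1, ..., g3.
Row-reducing the augmented matrix [M | z] gives c = (0, -2, -3).
Check: 0·g1 - 2g2 - 3g3 = (4, -6, -7).

(0, -2, -3)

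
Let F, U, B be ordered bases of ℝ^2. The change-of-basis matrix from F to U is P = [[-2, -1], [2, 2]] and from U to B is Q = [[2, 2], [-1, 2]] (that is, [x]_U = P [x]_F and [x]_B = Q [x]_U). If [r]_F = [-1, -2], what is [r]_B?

Apply P to get U-coordinates [4, -6], then Q to get B-coordinates.
The result is [r]_B = [-4, -16].

[-4, -16]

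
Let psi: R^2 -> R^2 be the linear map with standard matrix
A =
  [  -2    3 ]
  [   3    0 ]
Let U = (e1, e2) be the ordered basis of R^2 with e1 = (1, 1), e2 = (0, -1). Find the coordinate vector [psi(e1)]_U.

(1, -2)

Column 1 of [psi]_U is the U-coordinate vector of psi(e1).
In standard coordinates psi(e1) = A e1 = (1, 3).
Converting to U: (1, 3) = e1 - 2e2, so the coordinate vector is (1, -2).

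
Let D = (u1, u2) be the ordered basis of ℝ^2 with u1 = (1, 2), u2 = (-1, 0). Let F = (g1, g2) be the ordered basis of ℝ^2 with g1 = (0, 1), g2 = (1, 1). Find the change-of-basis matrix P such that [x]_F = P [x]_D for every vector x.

[[1, 1], [1, -1]]

Column j of P is [uj]_F, since P maps D-coordinates to F-coordinates.
Expressing u1 in F: u1 = g1 + g2, so column 1 of P is (1, 1).
Doing the same for each uj gives P = [[1, 1], [1, -1]].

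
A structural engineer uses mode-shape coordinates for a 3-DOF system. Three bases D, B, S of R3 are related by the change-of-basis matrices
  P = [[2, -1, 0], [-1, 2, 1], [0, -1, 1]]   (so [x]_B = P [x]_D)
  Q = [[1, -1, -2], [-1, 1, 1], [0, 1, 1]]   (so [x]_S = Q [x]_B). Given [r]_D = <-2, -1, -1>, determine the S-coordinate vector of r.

<-2, 2, -1>

Apply P to get B-coordinates <-3, -1, 0>, then Q to get S-coordinates.
The result is [r]_S = <-2, 2, -1>.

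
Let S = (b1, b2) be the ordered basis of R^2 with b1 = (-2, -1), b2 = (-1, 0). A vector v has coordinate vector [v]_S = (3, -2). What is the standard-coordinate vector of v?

v = M [v]_S, where M has columns b1, b2.
Carrying out the matrix-vector product, v = (-4, -3).

(-4, -3)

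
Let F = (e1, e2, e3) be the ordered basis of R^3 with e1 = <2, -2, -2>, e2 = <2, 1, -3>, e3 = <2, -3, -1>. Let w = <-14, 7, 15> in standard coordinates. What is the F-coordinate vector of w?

Write w = c_1 e1 + ... + c_3 e3 and solve for the c_i.
Gaussian elimination on [M | w] yields c = (-2, -3, -2).
Check: -2e1 - 3e2 - 2e3 = <-14, 7, 15>.

<-2, -3, -2>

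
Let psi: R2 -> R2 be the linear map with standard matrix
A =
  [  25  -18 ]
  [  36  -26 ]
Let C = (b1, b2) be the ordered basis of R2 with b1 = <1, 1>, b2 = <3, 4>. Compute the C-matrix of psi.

Let P have columns b1, b2. Then [psi]_C = P^(-1) A P.
Here det P = 1, so P^(-1) is integer; computing A P first and then P^(-1)(A P) gives [[-2, 0], [3, 1]].

[[-2, 0], [3, 1]]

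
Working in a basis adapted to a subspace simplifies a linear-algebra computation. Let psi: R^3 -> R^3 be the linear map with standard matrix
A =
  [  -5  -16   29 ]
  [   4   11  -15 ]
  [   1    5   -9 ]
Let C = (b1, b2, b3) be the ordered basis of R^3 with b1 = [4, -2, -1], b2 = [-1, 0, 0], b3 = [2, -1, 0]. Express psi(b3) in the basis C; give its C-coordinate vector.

[3, 0, -3]

Compute psi(b3) = A b3 = [6, -3, -3] in standard coordinates.
Then write this in C-coordinates: solve for y in y_1 b1 + ... + y_3 b3 = [6, -3, -3].
This gives y = [3, 0, -3], which is column 3 of [psi]_C.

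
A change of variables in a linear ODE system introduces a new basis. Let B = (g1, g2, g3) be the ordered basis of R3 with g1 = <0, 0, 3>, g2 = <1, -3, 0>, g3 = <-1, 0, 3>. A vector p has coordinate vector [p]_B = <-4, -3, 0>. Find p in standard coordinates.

<-3, 9, -12>

By definition p = -4g1 - 3g2 + 0·g3.
Summing componentwise gives <-3, 9, -12>.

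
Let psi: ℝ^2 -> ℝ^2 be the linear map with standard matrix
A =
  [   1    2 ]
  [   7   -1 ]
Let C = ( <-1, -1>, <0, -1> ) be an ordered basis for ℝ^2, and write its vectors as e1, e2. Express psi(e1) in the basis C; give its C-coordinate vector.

<3, 3>

Column 1 of [psi]_C is the C-coordinate vector of psi(e1).
In standard coordinates psi(e1) = A e1 = <-3, -6>.
Converting to C: <-3, -6> = 3e1 + 3e2, so the coordinate vector is <3, 3>.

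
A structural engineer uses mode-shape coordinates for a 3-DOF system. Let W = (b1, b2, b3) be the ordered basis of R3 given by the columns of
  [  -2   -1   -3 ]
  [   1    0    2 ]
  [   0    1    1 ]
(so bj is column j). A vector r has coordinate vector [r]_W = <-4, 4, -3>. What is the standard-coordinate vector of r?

<13, -10, 1>

r = M [r]_W, where M has columns b1, ..., b3.
Carrying out the matrix-vector product, r = <13, -10, 1>.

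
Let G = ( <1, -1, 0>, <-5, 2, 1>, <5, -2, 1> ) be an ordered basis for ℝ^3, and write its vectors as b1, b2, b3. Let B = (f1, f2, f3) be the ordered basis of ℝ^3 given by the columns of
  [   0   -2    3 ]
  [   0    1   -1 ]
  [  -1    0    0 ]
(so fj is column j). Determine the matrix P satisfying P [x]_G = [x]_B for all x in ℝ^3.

[[0, -1, -1], [-2, 1, -1], [-1, -1, 1]]

Let M have columns bj and N have columns fj. Then for every x, N [x]_B = x = M [x]_G, so P = N^(-1) M.
Since det N = 1, N^(-1) has integer entries; multiplying gives P = [[0, -1, -1], [-2, 1, -1], [-1, -1, 1]].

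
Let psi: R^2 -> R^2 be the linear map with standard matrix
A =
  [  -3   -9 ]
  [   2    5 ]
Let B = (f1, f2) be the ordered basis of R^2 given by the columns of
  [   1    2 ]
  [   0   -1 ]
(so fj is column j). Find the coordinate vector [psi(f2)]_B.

(1, 1)

Column 2 of [psi]_B is the B-coordinate vector of psi(f2).
In standard coordinates psi(f2) = A f2 = (3, -1).
Converting to B: (3, -1) = f1 + f2, so the coordinate vector is (1, 1).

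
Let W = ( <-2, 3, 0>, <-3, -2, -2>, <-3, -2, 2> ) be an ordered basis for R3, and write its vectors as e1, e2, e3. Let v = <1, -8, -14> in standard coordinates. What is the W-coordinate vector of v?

We seek scalars with c_1 e1 + ... + c_3 e3 = v; equivalently solve M c = v where the columns of M are e1, ..., e3.
Gaussian elimination on [M | v] yields c = (-2, 4, -3).
Check: -2e1 + 4e2 - 3e3 = <1, -8, -14>.

<-2, 4, -3>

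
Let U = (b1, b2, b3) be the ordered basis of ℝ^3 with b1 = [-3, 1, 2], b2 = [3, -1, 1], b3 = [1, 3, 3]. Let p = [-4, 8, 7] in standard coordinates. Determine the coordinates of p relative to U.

[1, -1, 2]

Write p = c_1 b1 + ... + c_3 b3 and solve for the c_i.
Row-reducing the augmented matrix [M | p] gives c = (1, -1, 2).
Check: b1 - b2 + 2b3 = [-4, 8, 7].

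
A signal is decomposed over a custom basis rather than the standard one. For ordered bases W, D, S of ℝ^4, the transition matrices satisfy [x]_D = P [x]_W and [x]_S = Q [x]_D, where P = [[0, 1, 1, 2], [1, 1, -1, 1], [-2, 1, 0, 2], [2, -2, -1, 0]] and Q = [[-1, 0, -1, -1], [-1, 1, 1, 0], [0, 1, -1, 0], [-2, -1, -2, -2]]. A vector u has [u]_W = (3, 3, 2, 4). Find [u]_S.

First [u]_D = P [u]_W = (13, 8, 5, -2).
Then [u]_S = Q [u]_D = (-16, 0, 3, -40).

(-16, 0, 3, -40)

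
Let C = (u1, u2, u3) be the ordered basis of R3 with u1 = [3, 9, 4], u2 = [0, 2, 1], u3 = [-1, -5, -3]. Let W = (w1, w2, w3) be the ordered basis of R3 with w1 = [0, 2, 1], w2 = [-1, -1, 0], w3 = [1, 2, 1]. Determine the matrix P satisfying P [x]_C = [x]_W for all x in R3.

[[2, 1, -1], [-1, 0, -1], [2, 0, -2]]

Let M have columns uj and N have columns wj. Then for every x, N [x]_W = x = M [x]_C, so P = N^(-1) M.
Since det N = 1, N^(-1) has integer entries; multiplying gives P = [[2, 1, -1], [-1, 0, -1], [2, 0, -2]].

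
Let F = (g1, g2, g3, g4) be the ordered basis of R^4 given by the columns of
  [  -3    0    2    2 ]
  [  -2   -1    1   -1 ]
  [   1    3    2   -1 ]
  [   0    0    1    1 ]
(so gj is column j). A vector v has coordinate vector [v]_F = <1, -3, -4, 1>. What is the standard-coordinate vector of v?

<-9, -4, -17, -3>

The coordinates say v = g1 - 3g2 - 4g3 + g4; adding the scaled basis vectors gives <-9, -4, -17, -3>.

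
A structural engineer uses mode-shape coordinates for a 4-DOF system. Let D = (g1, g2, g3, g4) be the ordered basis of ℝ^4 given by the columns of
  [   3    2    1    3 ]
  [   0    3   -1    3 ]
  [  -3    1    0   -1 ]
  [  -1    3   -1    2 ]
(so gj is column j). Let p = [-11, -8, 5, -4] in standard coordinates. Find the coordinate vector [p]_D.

[p]_D is the unique c with M c = p, where M has columns g1, ..., g4.
Row-reducing the augmented matrix [M | p] gives c = (0, 1, -1, -4).
Check: 0·g1 + g2 - g3 - 4g4 = [-11, -8, 5, -4].

[0, 1, -1, -4]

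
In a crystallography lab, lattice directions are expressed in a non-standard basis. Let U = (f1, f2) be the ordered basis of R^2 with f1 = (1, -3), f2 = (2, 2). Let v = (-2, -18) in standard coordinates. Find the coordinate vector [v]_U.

We seek scalars with c_1 f1 + c_2 f2 = v; equivalently solve M c = v where the columns of M are f1, f2.
System: c_1 + 2c_2 = -2, -3c_1 + 2c_2 = -18; solving gives c_1 = 4, c_2 = -3.
Check: 4f1 - 3f2 = (-2, -18).

(4, -3)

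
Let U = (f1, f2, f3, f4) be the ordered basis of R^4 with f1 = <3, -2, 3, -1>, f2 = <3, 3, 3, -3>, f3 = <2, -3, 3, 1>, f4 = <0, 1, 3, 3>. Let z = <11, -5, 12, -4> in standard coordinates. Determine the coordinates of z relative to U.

<-1, 2, 4, -1>

Write z = c_1 f1 + ... + c_4 f4 and solve for the c_i.
Gaussian elimination on [M | z] yields c = (-1, 2, 4, -1).
Check: -f1 + 2f2 + 4f3 - f4 = <11, -5, 12, -4>.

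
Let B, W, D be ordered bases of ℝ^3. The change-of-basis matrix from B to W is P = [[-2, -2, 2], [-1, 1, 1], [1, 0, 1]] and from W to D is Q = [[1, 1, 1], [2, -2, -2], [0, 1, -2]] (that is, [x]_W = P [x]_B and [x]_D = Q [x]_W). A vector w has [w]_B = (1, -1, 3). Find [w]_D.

First [w]_W = P [w]_B = (6, 1, 4).
Then [w]_D = Q [w]_W = (11, 2, -7).

(11, 2, -7)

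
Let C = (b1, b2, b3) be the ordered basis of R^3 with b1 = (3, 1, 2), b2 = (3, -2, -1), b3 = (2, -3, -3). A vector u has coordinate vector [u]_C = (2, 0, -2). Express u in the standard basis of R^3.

u = M [u]_C, where M has columns b1, ..., b3.
Carrying out the matrix-vector product, u = (2, 8, 10).

(2, 8, 10)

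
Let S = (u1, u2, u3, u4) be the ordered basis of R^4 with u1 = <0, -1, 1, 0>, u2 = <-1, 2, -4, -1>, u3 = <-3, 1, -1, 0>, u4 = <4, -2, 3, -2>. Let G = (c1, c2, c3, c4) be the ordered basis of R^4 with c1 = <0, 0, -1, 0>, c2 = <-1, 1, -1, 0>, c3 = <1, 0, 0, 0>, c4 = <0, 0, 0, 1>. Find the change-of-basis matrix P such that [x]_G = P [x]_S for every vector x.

[[0, 2, 0, -1], [-1, 2, 1, -2], [-1, 1, -2, 2], [0, -1, 0, -2]]

Let M have columns uj and N have columns cj. Then for every x, N [x]_G = x = M [x]_S, so P = N^(-1) M.
Since det N = 1, N^(-1) has integer entries; multiplying gives P = [[0, 2, 0, -1], [-1, 2, 1, -2], [-1, 1, -2, 2], [0, -1, 0, -2]].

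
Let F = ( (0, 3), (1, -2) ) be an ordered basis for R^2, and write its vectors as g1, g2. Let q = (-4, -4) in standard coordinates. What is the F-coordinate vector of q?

[q]_F is the unique c with M c = q, where M has columns g1, g2.
System: 0c_1 + c_2 = -4, 3c_1 - 2c_2 = -4; solving gives c_1 = -4, c_2 = -4.
Check: -4g1 - 4g2 = (-4, -4).

(-4, -4)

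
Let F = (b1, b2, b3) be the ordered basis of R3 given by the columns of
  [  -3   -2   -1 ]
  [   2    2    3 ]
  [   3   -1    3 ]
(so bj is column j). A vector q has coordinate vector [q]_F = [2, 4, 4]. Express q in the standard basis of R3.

[-18, 24, 14]

q = M [q]_F, where M has columns b1, ..., b3.
Carrying out the matrix-vector product, q = [-18, 24, 14].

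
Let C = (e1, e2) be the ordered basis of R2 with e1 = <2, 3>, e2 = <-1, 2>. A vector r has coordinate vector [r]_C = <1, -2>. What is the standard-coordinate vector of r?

The coordinates say r = e1 - 2e2; adding the scaled basis vectors gives <4, -1>.

<4, -1>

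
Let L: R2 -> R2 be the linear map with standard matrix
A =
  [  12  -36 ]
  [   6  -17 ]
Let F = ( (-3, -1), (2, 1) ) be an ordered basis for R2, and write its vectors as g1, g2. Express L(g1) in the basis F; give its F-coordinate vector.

(-2, -3)

Column 1 of [L]_F is the F-coordinate vector of L(g1).
In standard coordinates L(g1) = A g1 = (0, -1).
Converting to F: (0, -1) = -2g1 - 3g2, so the coordinate vector is (-2, -3).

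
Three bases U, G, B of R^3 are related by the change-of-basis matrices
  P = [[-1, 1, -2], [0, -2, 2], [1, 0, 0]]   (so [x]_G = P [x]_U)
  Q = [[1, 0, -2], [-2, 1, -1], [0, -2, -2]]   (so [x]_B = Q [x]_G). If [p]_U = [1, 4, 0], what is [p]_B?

First [p]_G = P [p]_U = [3, -8, 1].
Then [p]_B = Q [p]_G = [1, -15, 14].

[1, -15, 14]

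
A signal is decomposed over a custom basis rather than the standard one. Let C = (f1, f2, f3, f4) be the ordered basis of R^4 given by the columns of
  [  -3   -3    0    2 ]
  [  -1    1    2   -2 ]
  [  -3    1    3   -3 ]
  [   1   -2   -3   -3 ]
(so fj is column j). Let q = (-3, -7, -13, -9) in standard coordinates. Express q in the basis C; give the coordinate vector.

(1, 2, -1, 3)

We seek scalars with c_1 f1 + ... + c_4 f4 = q; equivalently solve M c = q where the columns of M are f1, ..., f4.
Gaussian elimination on [M | q] yields c = (1, 2, -1, 3).
Check: f1 + 2f2 - f3 + 3f4 = (-3, -7, -13, -9).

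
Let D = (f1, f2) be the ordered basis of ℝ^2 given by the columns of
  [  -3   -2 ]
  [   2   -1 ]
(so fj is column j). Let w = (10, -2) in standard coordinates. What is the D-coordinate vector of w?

We seek scalars with c_1 f1 + c_2 f2 = w; equivalently solve M c = w where the columns of M are f1, f2.
System: -3c_1 - 2c_2 = 10, 2c_1 - c_2 = -2; solving gives c_1 = -2, c_2 = -2.
Check: -2f1 - 2f2 = (10, -2).

(-2, -2)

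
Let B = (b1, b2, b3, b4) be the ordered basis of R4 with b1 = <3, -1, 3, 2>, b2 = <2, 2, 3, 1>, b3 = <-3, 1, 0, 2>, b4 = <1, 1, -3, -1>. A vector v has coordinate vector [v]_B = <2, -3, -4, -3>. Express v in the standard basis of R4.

<9, -15, 6, -4>

The coordinates say v = 2b1 - 3b2 - 4b3 - 3b4; adding the scaled basis vectors gives <9, -15, 6, -4>.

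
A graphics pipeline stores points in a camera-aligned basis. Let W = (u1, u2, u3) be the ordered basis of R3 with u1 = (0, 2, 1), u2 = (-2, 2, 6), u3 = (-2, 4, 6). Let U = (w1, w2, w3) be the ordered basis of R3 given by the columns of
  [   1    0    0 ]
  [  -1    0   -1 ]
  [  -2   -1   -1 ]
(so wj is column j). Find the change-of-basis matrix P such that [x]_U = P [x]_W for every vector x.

[[0, -2, -2], [1, -2, 0], [-2, 0, -2]]

Column j of P is [uj]_U, since P maps W-coordinates to U-coordinates.
Expressing u1 in U: u1 = 0·w1 + w2 - 2w3, so column 1 of P is (0, 1, -2).
Doing the same for each uj gives P = [[0, -2, -2], [1, -2, 0], [-2, 0, -2]].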